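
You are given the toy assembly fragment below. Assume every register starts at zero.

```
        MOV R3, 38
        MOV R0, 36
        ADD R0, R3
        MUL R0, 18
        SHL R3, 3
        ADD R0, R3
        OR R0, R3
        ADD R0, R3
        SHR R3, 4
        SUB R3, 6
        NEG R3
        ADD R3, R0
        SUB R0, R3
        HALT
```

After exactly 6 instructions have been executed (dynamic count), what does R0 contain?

1636

after MOV R3, 38: R3=38
after MOV R0, 36: R0=36
after ADD R0, R3: R0=36+38=74
after MUL R0, 18: R0=74*18=1332
after SHL R3, 3: R3=38<<3=304
after ADD R0, R3: R0=1332+304=1636
After step 6: R0 = 1636.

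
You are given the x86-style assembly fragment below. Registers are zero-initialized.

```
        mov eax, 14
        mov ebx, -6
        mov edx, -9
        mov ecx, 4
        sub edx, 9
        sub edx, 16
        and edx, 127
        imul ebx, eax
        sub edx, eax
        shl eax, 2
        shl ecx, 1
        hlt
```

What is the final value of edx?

80

after mov eax, 14: eax=14
after mov ebx, -6: ebx=-6
after mov edx, -9: edx=-9
after mov ecx, 4: ecx=4
after sub edx, 9: edx=(-9)-9=-18
after sub edx, 16: edx=(-18)-16=-34
after and edx, 127: edx=(-34)&127=94
after imul ebx, eax: ebx=(-6)*14=-84
after sub edx, eax: edx=94-14=80
after shl eax, 2: eax=14<<2=56
after shl ecx, 1: ecx=4<<1=8
halt.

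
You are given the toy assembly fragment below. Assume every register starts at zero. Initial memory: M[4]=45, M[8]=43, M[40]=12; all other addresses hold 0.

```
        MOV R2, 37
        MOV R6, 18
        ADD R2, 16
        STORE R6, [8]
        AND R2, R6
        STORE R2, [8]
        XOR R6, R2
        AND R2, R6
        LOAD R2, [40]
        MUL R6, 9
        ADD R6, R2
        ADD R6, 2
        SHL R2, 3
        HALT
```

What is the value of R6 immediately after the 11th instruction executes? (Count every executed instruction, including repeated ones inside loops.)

MOV R2, 37 → R2=37
MOV R6, 18 → R6=18
ADD R2, 16 → R2=37+16=53
STORE R6, [8] → M[8]=18
AND R2, R6 → R2=53&18=16
STORE R2, [8] → M[8]=16
XOR R6, R2 → R6=18^16=2
AND R2, R6 → R2=16&2=0
LOAD R2, [40] → R2=M[40]=12
MUL R6, 9 → R6=2*9=18
ADD R6, R2 → R6=18+12=30
After step 11: R6 = 30.

30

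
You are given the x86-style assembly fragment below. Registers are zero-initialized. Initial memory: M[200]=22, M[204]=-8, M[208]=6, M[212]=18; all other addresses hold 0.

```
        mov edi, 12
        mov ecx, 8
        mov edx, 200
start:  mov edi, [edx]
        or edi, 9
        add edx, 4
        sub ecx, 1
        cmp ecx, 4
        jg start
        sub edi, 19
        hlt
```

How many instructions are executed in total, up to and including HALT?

29

mov edi, 12 → edi=12
mov ecx, 8 → ecx=8
mov edx, 200 → edx=200
mov edi, [edx] → edi=M[200]=22
or edi, 9 → edi=22|9=31
add edx, 4 → edx=200+4=204
sub ecx, 1 → ecx=8-1=7
cmp ecx, 4  (cmp 7,4)
jg start: taken
mov edi, [edx] → edi=M[204]=-8
or edi, 9 → edi=(-8)|9=-7
add edx, 4 → edx=204+4=208
sub ecx, 1 → ecx=7-1=6
cmp ecx, 4  (cmp 6,4)
jg start: taken
mov edi, [edx] → edi=M[208]=6
or edi, 9 → edi=6|9=15
add edx, 4 → edx=208+4=212
sub ecx, 1 → ecx=6-1=5
cmp ecx, 4  (cmp 5,4)
jg start: taken
mov edi, [edx] → edi=M[212]=18
or edi, 9 → edi=18|9=27
add edx, 4 → edx=212+4=216
sub ecx, 1 → ecx=5-1=4
cmp ecx, 4  (cmp 4,4)
jg start: not taken
sub edi, 19 → edi=27-19=8
halt.
Total executed instructions: 29.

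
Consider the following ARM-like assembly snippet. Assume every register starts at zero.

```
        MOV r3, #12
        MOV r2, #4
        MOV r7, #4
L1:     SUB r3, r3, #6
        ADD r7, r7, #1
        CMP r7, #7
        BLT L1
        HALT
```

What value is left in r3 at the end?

MOV r3, #12 → r3=12
MOV r2, #4 → r2=4
MOV r7, #4 → r7=4
SUB r3, r3, #6 → r3=12-6=6
ADD r7, r7, #1 → r7=4+1=5
CMP r7, #7  (cmp 5,7)
BLT L1: taken
SUB r3, r3, #6 → r3=6-6=0
ADD r7, r7, #1 → r7=5+1=6
CMP r7, #7  (cmp 6,7)
BLT L1: taken
SUB r3, r3, #6 → r3=0-6=-6
ADD r7, r7, #1 → r7=6+1=7
CMP r7, #7  (cmp 7,7)
BLT L1: not taken
halt.

-6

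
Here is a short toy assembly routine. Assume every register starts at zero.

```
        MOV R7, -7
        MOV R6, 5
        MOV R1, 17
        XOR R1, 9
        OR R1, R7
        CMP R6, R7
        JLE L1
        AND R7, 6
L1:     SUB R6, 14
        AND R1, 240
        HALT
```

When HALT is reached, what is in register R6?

after MOV R7, -7: R7=-7
after MOV R6, 5: R6=5
after MOV R1, 17: R1=17
after XOR R1, 9: R1=17^9=24
after OR R1, R7: R1=24|(-7)=-7
CMP R6, R7  (cmp 5,-7)
JLE L1: not taken
after AND R7, 6: R7=(-7)&6=0
after SUB R6, 14: R6=5-14=-9
after AND R1, 240: R1=(-7)&240=240
halt.

-9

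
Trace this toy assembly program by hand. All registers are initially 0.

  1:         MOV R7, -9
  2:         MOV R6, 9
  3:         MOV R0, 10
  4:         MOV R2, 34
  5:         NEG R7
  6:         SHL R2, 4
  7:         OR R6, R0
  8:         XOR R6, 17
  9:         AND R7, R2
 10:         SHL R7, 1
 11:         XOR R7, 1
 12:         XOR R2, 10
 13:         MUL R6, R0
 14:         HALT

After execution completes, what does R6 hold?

260

MOV R7, -9 → R7=-9
MOV R6, 9 → R6=9
MOV R0, 10 → R0=10
MOV R2, 34 → R2=34
NEG R7 → R7=-(-9)=9
SHL R2, 4 → R2=34<<4=544
OR R6, R0 → R6=9|10=11
XOR R6, 17 → R6=11^17=26
AND R7, R2 → R7=9&544=0
SHL R7, 1 → R7=0<<1=0
XOR R7, 1 → R7=0^1=1
XOR R2, 10 → R2=544^10=554
MUL R6, R0 → R6=26*10=260
halt.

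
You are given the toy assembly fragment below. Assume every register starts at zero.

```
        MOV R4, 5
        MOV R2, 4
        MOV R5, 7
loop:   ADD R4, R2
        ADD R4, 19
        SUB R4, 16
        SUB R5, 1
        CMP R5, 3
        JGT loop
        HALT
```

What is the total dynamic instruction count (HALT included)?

after MOV R4, 5: R4=5
after MOV R2, 4: R2=4
after MOV R5, 7: R5=7
after ADD R4, R2: R4=5+4=9
after ADD R4, 19: R4=9+19=28
after SUB R4, 16: R4=28-16=12
after SUB R5, 1: R5=7-1=6
CMP R5, 3  (cmp 6,3)
JGT loop: taken
after ADD R4, R2: R4=12+4=16
after ADD R4, 19: R4=16+19=35
after SUB R4, 16: R4=35-16=19
after SUB R5, 1: R5=6-1=5
CMP R5, 3  (cmp 5,3)
JGT loop: taken
after ADD R4, R2: R4=19+4=23
after ADD R4, 19: R4=23+19=42
after SUB R4, 16: R4=42-16=26
after SUB R5, 1: R5=5-1=4
CMP R5, 3  (cmp 4,3)
JGT loop: taken
after ADD R4, R2: R4=26+4=30
after ADD R4, 19: R4=30+19=49
after SUB R4, 16: R4=49-16=33
after SUB R5, 1: R5=4-1=3
CMP R5, 3  (cmp 3,3)
JGT loop: not taken
halt.
Total executed instructions: 28.

28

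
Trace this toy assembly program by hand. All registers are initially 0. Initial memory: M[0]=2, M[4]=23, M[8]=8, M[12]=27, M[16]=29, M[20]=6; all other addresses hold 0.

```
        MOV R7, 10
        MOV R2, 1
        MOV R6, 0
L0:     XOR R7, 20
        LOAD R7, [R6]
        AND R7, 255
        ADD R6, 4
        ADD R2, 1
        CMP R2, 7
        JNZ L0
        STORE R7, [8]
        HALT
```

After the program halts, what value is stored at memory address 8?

6

R7=10
R2=1
R6=0
R7=10^20=30
R7=M[0]=2
R7=2&255=2
R6=0+4=4
R2=1+1=2
CMP R2, 7  (cmp 2,7)
JNZ L0: taken
R7=2^20=22
R7=M[4]=23
R7=23&255=23
R6=4+4=8
R2=2+1=3
CMP R2, 7  (cmp 3,7)
JNZ L0: taken
R7=23^20=3
R7=M[8]=8
R7=8&255=8
R6=8+4=12
R2=3+1=4
CMP R2, 7  (cmp 4,7)
JNZ L0: taken
R7=8^20=28
R7=M[12]=27
R7=27&255=27
R6=12+4=16
R2=4+1=5
CMP R2, 7  (cmp 5,7)
JNZ L0: taken
R7=27^20=15
R7=M[16]=29
R7=29&255=29
R6=16+4=20
R2=5+1=6
CMP R2, 7  (cmp 6,7)
JNZ L0: taken
R7=29^20=9
R7=M[20]=6
R7=6&255=6
R6=20+4=24
R2=6+1=7
CMP R2, 7  (cmp 7,7)
JNZ L0: not taken
STORE R7, [8] → M[8]=6
halt.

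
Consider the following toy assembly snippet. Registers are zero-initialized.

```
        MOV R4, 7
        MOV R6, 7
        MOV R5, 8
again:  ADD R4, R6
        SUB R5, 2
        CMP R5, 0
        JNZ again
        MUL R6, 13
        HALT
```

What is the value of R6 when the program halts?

91

after MOV R4, 7: R4=7
after MOV R6, 7: R6=7
after MOV R5, 8: R5=8
after ADD R4, R6: R4=7+7=14
after SUB R5, 2: R5=8-2=6
CMP R5, 0  (cmp 6,0)
JNZ again: taken
after ADD R4, R6: R4=14+7=21
after SUB R5, 2: R5=6-2=4
CMP R5, 0  (cmp 4,0)
JNZ again: taken
after ADD R4, R6: R4=21+7=28
after SUB R5, 2: R5=4-2=2
CMP R5, 0  (cmp 2,0)
JNZ again: taken
after ADD R4, R6: R4=28+7=35
after SUB R5, 2: R5=2-2=0
CMP R5, 0  (cmp 0,0)
JNZ again: not taken
after MUL R6, 13: R6=7*13=91
halt.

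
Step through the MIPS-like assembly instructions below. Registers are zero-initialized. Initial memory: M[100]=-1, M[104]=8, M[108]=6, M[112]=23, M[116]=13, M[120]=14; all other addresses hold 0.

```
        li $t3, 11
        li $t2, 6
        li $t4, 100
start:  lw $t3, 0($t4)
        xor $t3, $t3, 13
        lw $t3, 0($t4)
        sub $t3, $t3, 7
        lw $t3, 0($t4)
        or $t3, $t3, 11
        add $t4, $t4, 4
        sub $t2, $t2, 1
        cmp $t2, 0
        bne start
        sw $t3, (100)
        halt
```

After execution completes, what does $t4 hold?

124

li $t3, 11 → $t3=11
li $t2, 6 → $t2=6
li $t4, 100 → $t4=100
lw $t3, 0($t4) → $t3=M[100]=-1
xor $t3, $t3, 13 → $t3=(-1)^13=-14
lw $t3, 0($t4) → $t3=M[100]=-1
sub $t3, $t3, 7 → $t3=(-1)-7=-8
lw $t3, 0($t4) → $t3=M[100]=-1
or $t3, $t3, 11 → $t3=(-1)|11=-1
add $t4, $t4, 4 → $t4=100+4=104
sub $t2, $t2, 1 → $t2=6-1=5
cmp $t2, 0  (cmp 5,0)
bne start: taken
lw $t3, 0($t4) → $t3=M[104]=8
xor $t3, $t3, 13 → $t3=8^13=5
lw $t3, 0($t4) → $t3=M[104]=8
sub $t3, $t3, 7 → $t3=8-7=1
lw $t3, 0($t4) → $t3=M[104]=8
or $t3, $t3, 11 → $t3=8|11=11
add $t4, $t4, 4 → $t4=104+4=108
sub $t2, $t2, 1 → $t2=5-1=4
cmp $t2, 0  (cmp 4,0)
bne start: taken
lw $t3, 0($t4) → $t3=M[108]=6
xor $t3, $t3, 13 → $t3=6^13=11
lw $t3, 0($t4) → $t3=M[108]=6
sub $t3, $t3, 7 → $t3=6-7=-1
lw $t3, 0($t4) → $t3=M[108]=6
or $t3, $t3, 11 → $t3=6|11=15
add $t4, $t4, 4 → $t4=108+4=112
sub $t2, $t2, 1 → $t2=4-1=3
cmp $t2, 0  (cmp 3,0)
bne start: taken
lw $t3, 0($t4) → $t3=M[112]=23
xor $t3, $t3, 13 → $t3=23^13=26
lw $t3, 0($t4) → $t3=M[112]=23
sub $t3, $t3, 7 → $t3=23-7=16
lw $t3, 0($t4) → $t3=M[112]=23
or $t3, $t3, 11 → $t3=23|11=31
add $t4, $t4, 4 → $t4=112+4=116
sub $t2, $t2, 1 → $t2=3-1=2
cmp $t2, 0  (cmp 2,0)
bne start: taken
lw $t3, 0($t4) → $t3=M[116]=13
xor $t3, $t3, 13 → $t3=13^13=0
lw $t3, 0($t4) → $t3=M[116]=13
sub $t3, $t3, 7 → $t3=13-7=6
lw $t3, 0($t4) → $t3=M[116]=13
or $t3, $t3, 11 → $t3=13|11=15
add $t4, $t4, 4 → $t4=116+4=120
sub $t2, $t2, 1 → $t2=2-1=1
cmp $t2, 0  (cmp 1,0)
bne start: taken
lw $t3, 0($t4) → $t3=M[120]=14
xor $t3, $t3, 13 → $t3=14^13=3
lw $t3, 0($t4) → $t3=M[120]=14
sub $t3, $t3, 7 → $t3=14-7=7
lw $t3, 0($t4) → $t3=M[120]=14
or $t3, $t3, 11 → $t3=14|11=15
add $t4, $t4, 4 → $t4=120+4=124
sub $t2, $t2, 1 → $t2=1-1=0
cmp $t2, 0  (cmp 0,0)
bne start: not taken
sw $t3, (100) → M[100]=15
halt.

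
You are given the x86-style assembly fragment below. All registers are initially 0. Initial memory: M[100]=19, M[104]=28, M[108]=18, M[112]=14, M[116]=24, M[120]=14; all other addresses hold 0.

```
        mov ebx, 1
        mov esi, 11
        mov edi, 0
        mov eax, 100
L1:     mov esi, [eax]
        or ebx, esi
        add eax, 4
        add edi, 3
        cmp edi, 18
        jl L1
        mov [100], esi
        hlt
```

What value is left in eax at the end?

after mov ebx, 1: ebx=1
after mov esi, 11: esi=11
after mov edi, 0: edi=0
after mov eax, 100: eax=100
after mov esi, [eax]: esi=M[100]=19
after or ebx, esi: ebx=1|19=19
after add eax, 4: eax=100+4=104
after add edi, 3: edi=0+3=3
cmp edi, 18  (cmp 3,18)
jl L1: taken
after mov esi, [eax]: esi=M[104]=28
after or ebx, esi: ebx=19|28=31
after add eax, 4: eax=104+4=108
after add edi, 3: edi=3+3=6
cmp edi, 18  (cmp 6,18)
jl L1: taken
after mov esi, [eax]: esi=M[108]=18
after or ebx, esi: ebx=31|18=31
after add eax, 4: eax=108+4=112
after add edi, 3: edi=6+3=9
cmp edi, 18  (cmp 9,18)
jl L1: taken
after mov esi, [eax]: esi=M[112]=14
after or ebx, esi: ebx=31|14=31
after add eax, 4: eax=112+4=116
after add edi, 3: edi=9+3=12
cmp edi, 18  (cmp 12,18)
jl L1: taken
after mov esi, [eax]: esi=M[116]=24
after or ebx, esi: ebx=31|24=31
after add eax, 4: eax=116+4=120
after add edi, 3: edi=12+3=15
cmp edi, 18  (cmp 15,18)
jl L1: taken
after mov esi, [eax]: esi=M[120]=14
after or ebx, esi: ebx=31|14=31
after add eax, 4: eax=120+4=124
after add edi, 3: edi=15+3=18
cmp edi, 18  (cmp 18,18)
jl L1: not taken
mov [100], esi → M[100]=14
halt.

124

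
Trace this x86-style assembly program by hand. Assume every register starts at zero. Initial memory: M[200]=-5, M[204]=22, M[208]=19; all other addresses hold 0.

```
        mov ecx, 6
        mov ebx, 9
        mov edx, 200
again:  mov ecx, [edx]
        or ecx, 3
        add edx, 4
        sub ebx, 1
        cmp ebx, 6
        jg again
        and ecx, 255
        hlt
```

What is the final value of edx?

ecx=6
ebx=9
edx=200
ecx=M[200]=-5
ecx=(-5)|3=-5
edx=200+4=204
ebx=9-1=8
cmp ebx, 6  (cmp 8,6)
jg again: taken
ecx=M[204]=22
ecx=22|3=23
edx=204+4=208
ebx=8-1=7
cmp ebx, 6  (cmp 7,6)
jg again: taken
ecx=M[208]=19
ecx=19|3=19
edx=208+4=212
ebx=7-1=6
cmp ebx, 6  (cmp 6,6)
jg again: not taken
ecx=19&255=19
halt.

212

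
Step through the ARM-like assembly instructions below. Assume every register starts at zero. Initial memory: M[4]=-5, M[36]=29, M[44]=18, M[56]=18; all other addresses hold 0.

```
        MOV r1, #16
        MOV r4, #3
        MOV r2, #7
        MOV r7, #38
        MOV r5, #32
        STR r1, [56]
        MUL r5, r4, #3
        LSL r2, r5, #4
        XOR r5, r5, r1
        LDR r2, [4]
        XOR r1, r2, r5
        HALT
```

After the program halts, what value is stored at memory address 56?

MOV r1, #16 → r1=16
MOV r4, #3 → r4=3
MOV r2, #7 → r2=7
MOV r7, #38 → r7=38
MOV r5, #32 → r5=32
STR r1, [56] → M[56]=16
MUL r5, r4, #3 → r5=3*3=9
LSL r2, r5, #4 → r2=9<<4=144
XOR r5, r5, r1 → r5=9^16=25
LDR r2, [4] → r2=M[4]=-5
XOR r1, r2, r5 → r1=(-5)^25=-30
halt.

16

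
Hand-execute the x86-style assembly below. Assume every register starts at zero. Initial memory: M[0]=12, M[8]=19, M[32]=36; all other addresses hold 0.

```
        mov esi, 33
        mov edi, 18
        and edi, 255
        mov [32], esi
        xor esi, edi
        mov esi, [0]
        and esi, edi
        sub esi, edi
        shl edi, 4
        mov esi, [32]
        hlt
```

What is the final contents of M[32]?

mov esi, 33 → esi=33
mov edi, 18 → edi=18
and edi, 255 → edi=18&255=18
mov [32], esi → M[32]=33
xor esi, edi → esi=33^18=51
mov esi, [0] → esi=M[0]=12
and esi, edi → esi=12&18=0
sub esi, edi → esi=0-18=-18
shl edi, 4 → edi=18<<4=288
mov esi, [32] → esi=M[32]=33
halt.

33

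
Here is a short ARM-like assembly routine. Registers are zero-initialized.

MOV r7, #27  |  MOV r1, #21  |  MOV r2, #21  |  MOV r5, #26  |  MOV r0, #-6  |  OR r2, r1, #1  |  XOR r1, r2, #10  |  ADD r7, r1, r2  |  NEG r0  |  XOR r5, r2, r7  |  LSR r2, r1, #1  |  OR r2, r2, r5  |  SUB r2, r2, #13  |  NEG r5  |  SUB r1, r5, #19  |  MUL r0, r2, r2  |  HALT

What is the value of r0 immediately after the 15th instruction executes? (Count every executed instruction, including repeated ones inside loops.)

MOV r7, #27 → r7=27
MOV r1, #21 → r1=21
MOV r2, #21 → r2=21
MOV r5, #26 → r5=26
MOV r0, #-6 → r0=-6
OR r2, r1, #1 → r2=21|1=21
XOR r1, r2, #10 → r1=21^10=31
ADD r7, r1, r2 → r7=31+21=52
NEG r0 → r0=-(-6)=6
XOR r5, r2, r7 → r5=21^52=33
LSR r2, r1, #1 → r2=31>>1=15
OR r2, r2, r5 → r2=15|33=47
SUB r2, r2, #13 → r2=47-13=34
NEG r5 → r5=-(33)=-33
SUB r1, r5, #19 → r1=(-33)-19=-52
After step 15: r0 = 6.

6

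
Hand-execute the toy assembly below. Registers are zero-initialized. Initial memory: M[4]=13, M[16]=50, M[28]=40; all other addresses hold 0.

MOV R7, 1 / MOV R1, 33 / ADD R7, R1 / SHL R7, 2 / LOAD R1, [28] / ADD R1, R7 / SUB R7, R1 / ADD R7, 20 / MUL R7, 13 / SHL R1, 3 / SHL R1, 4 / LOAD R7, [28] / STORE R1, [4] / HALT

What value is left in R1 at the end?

22528

MOV R7, 1 → R7=1
MOV R1, 33 → R1=33
ADD R7, R1 → R7=1+33=34
SHL R7, 2 → R7=34<<2=136
LOAD R1, [28] → R1=M[28]=40
ADD R1, R7 → R1=40+136=176
SUB R7, R1 → R7=136-176=-40
ADD R7, 20 → R7=(-40)+20=-20
MUL R7, 13 → R7=(-20)*13=-260
SHL R1, 3 → R1=176<<3=1408
SHL R1, 4 → R1=1408<<4=22528
LOAD R7, [28] → R7=M[28]=40
STORE R1, [4] → M[4]=22528
halt.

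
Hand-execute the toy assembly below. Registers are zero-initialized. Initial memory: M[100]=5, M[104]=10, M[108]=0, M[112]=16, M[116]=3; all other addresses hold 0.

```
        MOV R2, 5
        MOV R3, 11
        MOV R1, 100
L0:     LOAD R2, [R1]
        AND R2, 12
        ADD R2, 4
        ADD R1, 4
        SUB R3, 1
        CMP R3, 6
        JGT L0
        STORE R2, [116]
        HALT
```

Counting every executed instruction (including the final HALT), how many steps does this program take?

40

MOV R2, 5 → R2=5
MOV R3, 11 → R3=11
MOV R1, 100 → R1=100
LOAD R2, [R1] → R2=M[100]=5
AND R2, 12 → R2=5&12=4
ADD R2, 4 → R2=4+4=8
ADD R1, 4 → R1=100+4=104
SUB R3, 1 → R3=11-1=10
CMP R3, 6  (cmp 10,6)
JGT L0: taken
LOAD R2, [R1] → R2=M[104]=10
AND R2, 12 → R2=10&12=8
ADD R2, 4 → R2=8+4=12
ADD R1, 4 → R1=104+4=108
SUB R3, 1 → R3=10-1=9
CMP R3, 6  (cmp 9,6)
JGT L0: taken
LOAD R2, [R1] → R2=M[108]=0
AND R2, 12 → R2=0&12=0
ADD R2, 4 → R2=0+4=4
ADD R1, 4 → R1=108+4=112
SUB R3, 1 → R3=9-1=8
CMP R3, 6  (cmp 8,6)
JGT L0: taken
LOAD R2, [R1] → R2=M[112]=16
AND R2, 12 → R2=16&12=0
ADD R2, 4 → R2=0+4=4
ADD R1, 4 → R1=112+4=116
SUB R3, 1 → R3=8-1=7
CMP R3, 6  (cmp 7,6)
JGT L0: taken
LOAD R2, [R1] → R2=M[116]=3
AND R2, 12 → R2=3&12=0
ADD R2, 4 → R2=0+4=4
ADD R1, 4 → R1=116+4=120
SUB R3, 1 → R3=7-1=6
CMP R3, 6  (cmp 6,6)
JGT L0: not taken
STORE R2, [116] → M[116]=4
halt.
Total executed instructions: 40.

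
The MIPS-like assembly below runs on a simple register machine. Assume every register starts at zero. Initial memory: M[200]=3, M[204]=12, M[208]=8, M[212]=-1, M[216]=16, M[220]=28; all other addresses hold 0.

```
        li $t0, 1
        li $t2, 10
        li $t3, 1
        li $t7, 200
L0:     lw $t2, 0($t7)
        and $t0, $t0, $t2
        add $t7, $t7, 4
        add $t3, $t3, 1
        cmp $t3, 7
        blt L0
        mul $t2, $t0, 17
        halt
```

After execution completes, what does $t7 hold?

224

$t0=1
$t2=10
$t3=1
$t7=200
$t2=M[200]=3
$t0=1&3=1
$t7=200+4=204
$t3=1+1=2
cmp $t3, 7  (cmp 2,7)
blt L0: taken
$t2=M[204]=12
$t0=1&12=0
$t7=204+4=208
$t3=2+1=3
cmp $t3, 7  (cmp 3,7)
blt L0: taken
$t2=M[208]=8
$t0=0&8=0
$t7=208+4=212
$t3=3+1=4
cmp $t3, 7  (cmp 4,7)
blt L0: taken
$t2=M[212]=-1
$t0=0&(-1)=0
$t7=212+4=216
$t3=4+1=5
cmp $t3, 7  (cmp 5,7)
blt L0: taken
$t2=M[216]=16
$t0=0&16=0
$t7=216+4=220
$t3=5+1=6
cmp $t3, 7  (cmp 6,7)
blt L0: taken
$t2=M[220]=28
$t0=0&28=0
$t7=220+4=224
$t3=6+1=7
cmp $t3, 7  (cmp 7,7)
blt L0: not taken
$t2=0*17=0
halt.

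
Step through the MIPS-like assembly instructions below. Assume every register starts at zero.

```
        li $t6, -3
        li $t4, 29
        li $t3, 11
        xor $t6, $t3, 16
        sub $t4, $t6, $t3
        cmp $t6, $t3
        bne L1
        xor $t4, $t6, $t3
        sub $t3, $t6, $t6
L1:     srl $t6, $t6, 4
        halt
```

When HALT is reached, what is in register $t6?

$t6=-3
$t4=29
$t3=11
$t6=11^16=27
$t4=27-11=16
cmp $t6, $t3  (cmp 27,11)
bne L1: taken
$t6=27>>4=1
halt.

1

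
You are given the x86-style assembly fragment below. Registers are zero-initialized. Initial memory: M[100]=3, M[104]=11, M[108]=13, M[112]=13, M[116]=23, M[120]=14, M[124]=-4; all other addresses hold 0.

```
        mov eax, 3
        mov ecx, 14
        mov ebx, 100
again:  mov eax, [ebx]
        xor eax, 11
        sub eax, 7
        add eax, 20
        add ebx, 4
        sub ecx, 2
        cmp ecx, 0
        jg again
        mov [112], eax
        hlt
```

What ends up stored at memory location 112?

mov eax, 3 → eax=3
mov ecx, 14 → ecx=14
mov ebx, 100 → ebx=100
mov eax, [ebx] → eax=M[100]=3
xor eax, 11 → eax=3^11=8
sub eax, 7 → eax=8-7=1
add eax, 20 → eax=1+20=21
add ebx, 4 → ebx=100+4=104
sub ecx, 2 → ecx=14-2=12
cmp ecx, 0  (cmp 12,0)
jg again: taken
mov eax, [ebx] → eax=M[104]=11
xor eax, 11 → eax=11^11=0
sub eax, 7 → eax=0-7=-7
add eax, 20 → eax=(-7)+20=13
add ebx, 4 → ebx=104+4=108
sub ecx, 2 → ecx=12-2=10
cmp ecx, 0  (cmp 10,0)
jg again: taken
mov eax, [ebx] → eax=M[108]=13
xor eax, 11 → eax=13^11=6
sub eax, 7 → eax=6-7=-1
add eax, 20 → eax=(-1)+20=19
add ebx, 4 → ebx=108+4=112
sub ecx, 2 → ecx=10-2=8
cmp ecx, 0  (cmp 8,0)
jg again: taken
mov eax, [ebx] → eax=M[112]=13
xor eax, 11 → eax=13^11=6
sub eax, 7 → eax=6-7=-1
add eax, 20 → eax=(-1)+20=19
add ebx, 4 → ebx=112+4=116
sub ecx, 2 → ecx=8-2=6
cmp ecx, 0  (cmp 6,0)
jg again: taken
mov eax, [ebx] → eax=M[116]=23
xor eax, 11 → eax=23^11=28
sub eax, 7 → eax=28-7=21
add eax, 20 → eax=21+20=41
add ebx, 4 → ebx=116+4=120
sub ecx, 2 → ecx=6-2=4
cmp ecx, 0  (cmp 4,0)
jg again: taken
mov eax, [ebx] → eax=M[120]=14
xor eax, 11 → eax=14^11=5
sub eax, 7 → eax=5-7=-2
add eax, 20 → eax=(-2)+20=18
add ebx, 4 → ebx=120+4=124
sub ecx, 2 → ecx=4-2=2
cmp ecx, 0  (cmp 2,0)
jg again: taken
mov eax, [ebx] → eax=M[124]=-4
xor eax, 11 → eax=(-4)^11=-9
sub eax, 7 → eax=(-9)-7=-16
add eax, 20 → eax=(-16)+20=4
add ebx, 4 → ebx=124+4=128
sub ecx, 2 → ecx=2-2=0
cmp ecx, 0  (cmp 0,0)
jg again: not taken
mov [112], eax → M[112]=4
halt.

4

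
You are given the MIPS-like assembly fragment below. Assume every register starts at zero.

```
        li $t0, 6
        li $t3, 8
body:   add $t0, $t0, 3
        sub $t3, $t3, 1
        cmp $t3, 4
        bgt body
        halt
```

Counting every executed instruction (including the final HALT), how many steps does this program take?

19

$t0=6
$t3=8
$t0=6+3=9
$t3=8-1=7
cmp $t3, 4  (cmp 7,4)
bgt body: taken
$t0=9+3=12
$t3=7-1=6
cmp $t3, 4  (cmp 6,4)
bgt body: taken
$t0=12+3=15
$t3=6-1=5
cmp $t3, 4  (cmp 5,4)
bgt body: taken
$t0=15+3=18
$t3=5-1=4
cmp $t3, 4  (cmp 4,4)
bgt body: not taken
halt.
Total executed instructions: 19.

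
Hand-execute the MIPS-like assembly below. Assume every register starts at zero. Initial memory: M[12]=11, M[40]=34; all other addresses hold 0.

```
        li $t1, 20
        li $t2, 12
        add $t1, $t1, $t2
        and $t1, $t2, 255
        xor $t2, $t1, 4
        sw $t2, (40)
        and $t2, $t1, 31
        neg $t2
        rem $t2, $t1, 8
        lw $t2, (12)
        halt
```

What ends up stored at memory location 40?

8

after li $t1, 20: $t1=20
after li $t2, 12: $t2=12
after add $t1, $t1, $t2: $t1=20+12=32
after and $t1, $t2, 255: $t1=12&255=12
after xor $t2, $t1, 4: $t2=12^4=8
sw $t2, (40) → M[40]=8
after and $t2, $t1, 31: $t2=12&31=12
after neg $t2: $t2=-(12)=-12
after rem $t2, $t1, 8: $t2=12%8=4
after lw $t2, (12): $t2=M[12]=11
halt.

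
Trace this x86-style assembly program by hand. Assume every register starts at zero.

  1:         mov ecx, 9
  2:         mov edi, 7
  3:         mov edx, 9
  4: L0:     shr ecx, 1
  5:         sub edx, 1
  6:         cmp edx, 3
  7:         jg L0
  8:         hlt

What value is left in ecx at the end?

mov ecx, 9 → ecx=9
mov edi, 7 → edi=7
mov edx, 9 → edx=9
shr ecx, 1 → ecx=9>>1=4
sub edx, 1 → edx=9-1=8
cmp edx, 3  (cmp 8,3)
jg L0: taken
shr ecx, 1 → ecx=4>>1=2
sub edx, 1 → edx=8-1=7
cmp edx, 3  (cmp 7,3)
jg L0: taken
shr ecx, 1 → ecx=2>>1=1
sub edx, 1 → edx=7-1=6
cmp edx, 3  (cmp 6,3)
jg L0: taken
shr ecx, 1 → ecx=1>>1=0
sub edx, 1 → edx=6-1=5
cmp edx, 3  (cmp 5,3)
jg L0: taken
shr ecx, 1 → ecx=0>>1=0
sub edx, 1 → edx=5-1=4
cmp edx, 3  (cmp 4,3)
jg L0: taken
shr ecx, 1 → ecx=0>>1=0
sub edx, 1 → edx=4-1=3
cmp edx, 3  (cmp 3,3)
jg L0: not taken
halt.

0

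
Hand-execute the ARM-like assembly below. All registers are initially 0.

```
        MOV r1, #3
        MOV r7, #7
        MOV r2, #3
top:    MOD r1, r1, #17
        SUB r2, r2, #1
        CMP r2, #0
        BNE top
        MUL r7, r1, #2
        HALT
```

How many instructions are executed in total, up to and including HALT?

17

after MOV r1, #3: r1=3
after MOV r7, #7: r7=7
after MOV r2, #3: r2=3
after MOD r1, r1, #17: r1=3%17=3
after SUB r2, r2, #1: r2=3-1=2
CMP r2, #0  (cmp 2,0)
BNE top: taken
after MOD r1, r1, #17: r1=3%17=3
after SUB r2, r2, #1: r2=2-1=1
CMP r2, #0  (cmp 1,0)
BNE top: taken
after MOD r1, r1, #17: r1=3%17=3
after SUB r2, r2, #1: r2=1-1=0
CMP r2, #0  (cmp 0,0)
BNE top: not taken
after MUL r7, r1, #2: r7=3*2=6
halt.
Total executed instructions: 17.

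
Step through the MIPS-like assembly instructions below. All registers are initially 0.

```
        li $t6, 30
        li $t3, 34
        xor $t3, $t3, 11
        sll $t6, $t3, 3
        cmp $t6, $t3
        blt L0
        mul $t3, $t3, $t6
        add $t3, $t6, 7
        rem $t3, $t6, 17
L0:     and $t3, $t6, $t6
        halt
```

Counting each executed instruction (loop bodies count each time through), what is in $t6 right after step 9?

328

li $t6, 30 → $t6=30
li $t3, 34 → $t3=34
xor $t3, $t3, 11 → $t3=34^11=41
sll $t6, $t3, 3 → $t6=41<<3=328
cmp $t6, $t3  (cmp 328,41)
blt L0: not taken
mul $t3, $t3, $t6 → $t3=41*328=13448
add $t3, $t6, 7 → $t3=328+7=335
rem $t3, $t6, 17 → $t3=328%17=5
After step 9: $t6 = 328.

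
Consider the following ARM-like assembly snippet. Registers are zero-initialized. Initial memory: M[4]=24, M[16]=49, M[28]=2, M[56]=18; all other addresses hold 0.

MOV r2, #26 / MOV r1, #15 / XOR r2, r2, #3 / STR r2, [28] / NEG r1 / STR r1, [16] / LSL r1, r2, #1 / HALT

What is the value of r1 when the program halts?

50

MOV r2, #26 → r2=26
MOV r1, #15 → r1=15
XOR r2, r2, #3 → r2=26^3=25
STR r2, [28] → M[28]=25
NEG r1 → r1=-(15)=-15
STR r1, [16] → M[16]=-15
LSL r1, r2, #1 → r1=25<<1=50
halt.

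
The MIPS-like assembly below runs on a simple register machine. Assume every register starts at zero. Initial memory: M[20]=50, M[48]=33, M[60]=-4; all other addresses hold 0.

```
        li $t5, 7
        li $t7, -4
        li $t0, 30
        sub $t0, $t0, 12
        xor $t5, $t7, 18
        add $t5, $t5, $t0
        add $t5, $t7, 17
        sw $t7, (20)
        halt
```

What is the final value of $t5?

13

$t5=7
$t7=-4
$t0=30
$t0=30-12=18
$t5=(-4)^18=-18
$t5=(-18)+18=0
$t5=(-4)+17=13
sw $t7, (20) → M[20]=-4
halt.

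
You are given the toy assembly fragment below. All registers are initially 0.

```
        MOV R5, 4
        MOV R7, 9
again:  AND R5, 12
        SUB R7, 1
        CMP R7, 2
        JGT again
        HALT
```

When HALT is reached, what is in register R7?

2

R5=4
R7=9
R5=4&12=4
R7=9-1=8
CMP R7, 2  (cmp 8,2)
JGT again: taken
R5=4&12=4
R7=8-1=7
CMP R7, 2  (cmp 7,2)
JGT again: taken
R5=4&12=4
R7=7-1=6
CMP R7, 2  (cmp 6,2)
JGT again: taken
R5=4&12=4
R7=6-1=5
CMP R7, 2  (cmp 5,2)
JGT again: taken
R5=4&12=4
R7=5-1=4
CMP R7, 2  (cmp 4,2)
JGT again: taken
R5=4&12=4
R7=4-1=3
CMP R7, 2  (cmp 3,2)
JGT again: taken
R5=4&12=4
R7=3-1=2
CMP R7, 2  (cmp 2,2)
JGT again: not taken
halt.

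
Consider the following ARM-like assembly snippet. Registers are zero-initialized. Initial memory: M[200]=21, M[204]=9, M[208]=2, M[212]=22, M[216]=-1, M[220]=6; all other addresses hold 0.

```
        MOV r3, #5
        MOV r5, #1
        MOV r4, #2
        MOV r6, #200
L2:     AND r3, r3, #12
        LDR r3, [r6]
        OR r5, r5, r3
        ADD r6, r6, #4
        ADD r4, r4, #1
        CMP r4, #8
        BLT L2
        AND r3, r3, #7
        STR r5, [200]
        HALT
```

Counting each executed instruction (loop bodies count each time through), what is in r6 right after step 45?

r3=5
r5=1
r4=2
r6=200
r3=5&12=4
r3=M[200]=21
r5=1|21=21
r6=200+4=204
r4=2+1=3
CMP r4, #8  (cmp 3,8)
BLT L2: taken
r3=21&12=4
r3=M[204]=9
r5=21|9=29
r6=204+4=208
r4=3+1=4
CMP r4, #8  (cmp 4,8)
BLT L2: taken
r3=9&12=8
r3=M[208]=2
r5=29|2=31
r6=208+4=212
r4=4+1=5
CMP r4, #8  (cmp 5,8)
BLT L2: taken
r3=2&12=0
r3=M[212]=22
r5=31|22=31
r6=212+4=216
r4=5+1=6
CMP r4, #8  (cmp 6,8)
BLT L2: taken
r3=22&12=4
r3=M[216]=-1
r5=31|(-1)=-1
r6=216+4=220
r4=6+1=7
CMP r4, #8  (cmp 7,8)
BLT L2: taken
r3=(-1)&12=12
r3=M[220]=6
r5=(-1)|6=-1
r6=220+4=224
r4=7+1=8
CMP r4, #8  (cmp 8,8)
After step 45: r6 = 224.

224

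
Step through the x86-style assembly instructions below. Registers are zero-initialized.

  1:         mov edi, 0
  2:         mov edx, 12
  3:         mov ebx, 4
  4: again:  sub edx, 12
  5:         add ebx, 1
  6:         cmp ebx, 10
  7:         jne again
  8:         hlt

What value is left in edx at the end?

-60

edi=0
edx=12
ebx=4
edx=12-12=0
ebx=4+1=5
cmp ebx, 10  (cmp 5,10)
jne again: taken
edx=0-12=-12
ebx=5+1=6
cmp ebx, 10  (cmp 6,10)
jne again: taken
edx=(-12)-12=-24
ebx=6+1=7
cmp ebx, 10  (cmp 7,10)
jne again: taken
edx=(-24)-12=-36
ebx=7+1=8
cmp ebx, 10  (cmp 8,10)
jne again: taken
edx=(-36)-12=-48
ebx=8+1=9
cmp ebx, 10  (cmp 9,10)
jne again: taken
edx=(-48)-12=-60
ebx=9+1=10
cmp ebx, 10  (cmp 10,10)
jne again: not taken
halt.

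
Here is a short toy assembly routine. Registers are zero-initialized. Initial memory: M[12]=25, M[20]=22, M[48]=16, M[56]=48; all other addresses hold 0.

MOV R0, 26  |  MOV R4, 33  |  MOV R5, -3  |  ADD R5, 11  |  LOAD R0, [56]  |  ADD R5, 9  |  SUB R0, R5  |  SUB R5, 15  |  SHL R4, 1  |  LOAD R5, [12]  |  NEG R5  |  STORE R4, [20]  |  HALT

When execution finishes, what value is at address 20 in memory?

MOV R0, 26 → R0=26
MOV R4, 33 → R4=33
MOV R5, -3 → R5=-3
ADD R5, 11 → R5=(-3)+11=8
LOAD R0, [56] → R0=M[56]=48
ADD R5, 9 → R5=8+9=17
SUB R0, R5 → R0=48-17=31
SUB R5, 15 → R5=17-15=2
SHL R4, 1 → R4=33<<1=66
LOAD R5, [12] → R5=M[12]=25
NEG R5 → R5=-(25)=-25
STORE R4, [20] → M[20]=66
halt.

66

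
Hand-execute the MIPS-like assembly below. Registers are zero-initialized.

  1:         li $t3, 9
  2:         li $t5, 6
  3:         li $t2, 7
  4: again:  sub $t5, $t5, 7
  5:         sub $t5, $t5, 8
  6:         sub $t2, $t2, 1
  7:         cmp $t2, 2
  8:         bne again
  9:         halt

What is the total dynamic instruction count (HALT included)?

after li $t3, 9: $t3=9
after li $t5, 6: $t5=6
after li $t2, 7: $t2=7
after sub $t5, $t5, 7: $t5=6-7=-1
after sub $t5, $t5, 8: $t5=(-1)-8=-9
after sub $t2, $t2, 1: $t2=7-1=6
cmp $t2, 2  (cmp 6,2)
bne again: taken
after sub $t5, $t5, 7: $t5=(-9)-7=-16
after sub $t5, $t5, 8: $t5=(-16)-8=-24
after sub $t2, $t2, 1: $t2=6-1=5
cmp $t2, 2  (cmp 5,2)
bne again: taken
after sub $t5, $t5, 7: $t5=(-24)-7=-31
after sub $t5, $t5, 8: $t5=(-31)-8=-39
after sub $t2, $t2, 1: $t2=5-1=4
cmp $t2, 2  (cmp 4,2)
bne again: taken
after sub $t5, $t5, 7: $t5=(-39)-7=-46
after sub $t5, $t5, 8: $t5=(-46)-8=-54
after sub $t2, $t2, 1: $t2=4-1=3
cmp $t2, 2  (cmp 3,2)
bne again: taken
after sub $t5, $t5, 7: $t5=(-54)-7=-61
after sub $t5, $t5, 8: $t5=(-61)-8=-69
after sub $t2, $t2, 1: $t2=3-1=2
cmp $t2, 2  (cmp 2,2)
bne again: not taken
halt.
Total executed instructions: 29.

29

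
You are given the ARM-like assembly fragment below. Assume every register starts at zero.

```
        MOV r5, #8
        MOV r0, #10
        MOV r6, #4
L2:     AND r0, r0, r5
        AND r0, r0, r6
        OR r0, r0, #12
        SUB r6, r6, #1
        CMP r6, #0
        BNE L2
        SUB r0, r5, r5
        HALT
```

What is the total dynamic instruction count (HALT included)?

after MOV r5, #8: r5=8
after MOV r0, #10: r0=10
after MOV r6, #4: r6=4
after AND r0, r0, r5: r0=10&8=8
after AND r0, r0, r6: r0=8&4=0
after OR r0, r0, #12: r0=0|12=12
after SUB r6, r6, #1: r6=4-1=3
CMP r6, #0  (cmp 3,0)
BNE L2: taken
after AND r0, r0, r5: r0=12&8=8
after AND r0, r0, r6: r0=8&3=0
after OR r0, r0, #12: r0=0|12=12
after SUB r6, r6, #1: r6=3-1=2
CMP r6, #0  (cmp 2,0)
BNE L2: taken
after AND r0, r0, r5: r0=12&8=8
after AND r0, r0, r6: r0=8&2=0
after OR r0, r0, #12: r0=0|12=12
after SUB r6, r6, #1: r6=2-1=1
CMP r6, #0  (cmp 1,0)
BNE L2: taken
after AND r0, r0, r5: r0=12&8=8
after AND r0, r0, r6: r0=8&1=0
after OR r0, r0, #12: r0=0|12=12
after SUB r6, r6, #1: r6=1-1=0
CMP r6, #0  (cmp 0,0)
BNE L2: not taken
after SUB r0, r5, r5: r0=8-8=0
halt.
Total executed instructions: 29.

29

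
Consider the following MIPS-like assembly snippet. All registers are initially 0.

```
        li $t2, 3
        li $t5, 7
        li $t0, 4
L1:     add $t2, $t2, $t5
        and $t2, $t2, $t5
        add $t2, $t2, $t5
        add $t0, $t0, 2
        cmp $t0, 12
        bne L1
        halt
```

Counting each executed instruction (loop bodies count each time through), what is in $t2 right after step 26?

11

after li $t2, 3: $t2=3
after li $t5, 7: $t5=7
after li $t0, 4: $t0=4
after add $t2, $t2, $t5: $t2=3+7=10
after and $t2, $t2, $t5: $t2=10&7=2
after add $t2, $t2, $t5: $t2=2+7=9
after add $t0, $t0, 2: $t0=4+2=6
cmp $t0, 12  (cmp 6,12)
bne L1: taken
after add $t2, $t2, $t5: $t2=9+7=16
after and $t2, $t2, $t5: $t2=16&7=0
after add $t2, $t2, $t5: $t2=0+7=7
after add $t0, $t0, 2: $t0=6+2=8
cmp $t0, 12  (cmp 8,12)
bne L1: taken
after add $t2, $t2, $t5: $t2=7+7=14
after and $t2, $t2, $t5: $t2=14&7=6
after add $t2, $t2, $t5: $t2=6+7=13
after add $t0, $t0, 2: $t0=8+2=10
cmp $t0, 12  (cmp 10,12)
bne L1: taken
after add $t2, $t2, $t5: $t2=13+7=20
after and $t2, $t2, $t5: $t2=20&7=4
after add $t2, $t2, $t5: $t2=4+7=11
after add $t0, $t0, 2: $t0=10+2=12
cmp $t0, 12  (cmp 12,12)
After step 26: $t2 = 11.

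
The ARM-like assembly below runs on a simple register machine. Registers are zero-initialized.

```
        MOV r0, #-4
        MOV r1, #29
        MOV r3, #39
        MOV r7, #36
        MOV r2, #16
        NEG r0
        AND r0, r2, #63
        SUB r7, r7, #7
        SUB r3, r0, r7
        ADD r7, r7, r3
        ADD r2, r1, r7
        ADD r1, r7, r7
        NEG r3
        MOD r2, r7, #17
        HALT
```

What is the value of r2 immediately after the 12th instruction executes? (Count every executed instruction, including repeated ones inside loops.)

45

r0=-4
r1=29
r3=39
r7=36
r2=16
r0=-(-4)=4
r0=16&63=16
r7=36-7=29
r3=16-29=-13
r7=29+(-13)=16
r2=29+16=45
r1=16+16=32
After step 12: r2 = 45.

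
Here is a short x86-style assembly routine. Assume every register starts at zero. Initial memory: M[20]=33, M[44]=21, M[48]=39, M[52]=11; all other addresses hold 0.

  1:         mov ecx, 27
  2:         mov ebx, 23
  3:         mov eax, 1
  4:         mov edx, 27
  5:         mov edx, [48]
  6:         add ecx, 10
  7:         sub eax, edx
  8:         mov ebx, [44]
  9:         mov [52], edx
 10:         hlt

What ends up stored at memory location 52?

39

after mov ecx, 27: ecx=27
after mov ebx, 23: ebx=23
after mov eax, 1: eax=1
after mov edx, 27: edx=27
after mov edx, [48]: edx=M[48]=39
after add ecx, 10: ecx=27+10=37
after sub eax, edx: eax=1-39=-38
after mov ebx, [44]: ebx=M[44]=21
mov [52], edx → M[52]=39
halt.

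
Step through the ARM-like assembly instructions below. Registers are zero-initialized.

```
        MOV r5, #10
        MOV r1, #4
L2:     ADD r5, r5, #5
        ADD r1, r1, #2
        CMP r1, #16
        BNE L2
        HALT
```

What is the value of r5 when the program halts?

40

MOV r5, #10 → r5=10
MOV r1, #4 → r1=4
ADD r5, r5, #5 → r5=10+5=15
ADD r1, r1, #2 → r1=4+2=6
CMP r1, #16  (cmp 6,16)
BNE L2: taken
ADD r5, r5, #5 → r5=15+5=20
ADD r1, r1, #2 → r1=6+2=8
CMP r1, #16  (cmp 8,16)
BNE L2: taken
ADD r5, r5, #5 → r5=20+5=25
ADD r1, r1, #2 → r1=8+2=10
CMP r1, #16  (cmp 10,16)
BNE L2: taken
ADD r5, r5, #5 → r5=25+5=30
ADD r1, r1, #2 → r1=10+2=12
CMP r1, #16  (cmp 12,16)
BNE L2: taken
ADD r5, r5, #5 → r5=30+5=35
ADD r1, r1, #2 → r1=12+2=14
CMP r1, #16  (cmp 14,16)
BNE L2: taken
ADD r5, r5, #5 → r5=35+5=40
ADD r1, r1, #2 → r1=14+2=16
CMP r1, #16  (cmp 16,16)
BNE L2: not taken
halt.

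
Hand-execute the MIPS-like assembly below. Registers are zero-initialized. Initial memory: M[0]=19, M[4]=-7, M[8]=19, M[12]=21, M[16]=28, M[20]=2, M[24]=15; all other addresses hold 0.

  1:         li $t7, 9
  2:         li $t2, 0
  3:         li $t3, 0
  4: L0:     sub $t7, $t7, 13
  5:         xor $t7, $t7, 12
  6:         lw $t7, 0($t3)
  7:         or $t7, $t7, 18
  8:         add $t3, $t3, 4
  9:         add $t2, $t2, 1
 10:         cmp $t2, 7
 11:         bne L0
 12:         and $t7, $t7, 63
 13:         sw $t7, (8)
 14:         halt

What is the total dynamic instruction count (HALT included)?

62

after li $t7, 9: $t7=9
after li $t2, 0: $t2=0
after li $t3, 0: $t3=0
after sub $t7, $t7, 13: $t7=9-13=-4
after xor $t7, $t7, 12: $t7=(-4)^12=-16
after lw $t7, 0($t3): $t7=M[0]=19
after or $t7, $t7, 18: $t7=19|18=19
after add $t3, $t3, 4: $t3=0+4=4
after add $t2, $t2, 1: $t2=0+1=1
cmp $t2, 7  (cmp 1,7)
bne L0: taken
after sub $t7, $t7, 13: $t7=19-13=6
after xor $t7, $t7, 12: $t7=6^12=10
after lw $t7, 0($t3): $t7=M[4]=-7
after or $t7, $t7, 18: $t7=(-7)|18=-5
after add $t3, $t3, 4: $t3=4+4=8
after add $t2, $t2, 1: $t2=1+1=2
cmp $t2, 7  (cmp 2,7)
bne L0: taken
after sub $t7, $t7, 13: $t7=(-5)-13=-18
after xor $t7, $t7, 12: $t7=(-18)^12=-30
after lw $t7, 0($t3): $t7=M[8]=19
after or $t7, $t7, 18: $t7=19|18=19
after add $t3, $t3, 4: $t3=8+4=12
after add $t2, $t2, 1: $t2=2+1=3
cmp $t2, 7  (cmp 3,7)
bne L0: taken
after sub $t7, $t7, 13: $t7=19-13=6
after xor $t7, $t7, 12: $t7=6^12=10
after lw $t7, 0($t3): $t7=M[12]=21
after or $t7, $t7, 18: $t7=21|18=23
after add $t3, $t3, 4: $t3=12+4=16
after add $t2, $t2, 1: $t2=3+1=4
cmp $t2, 7  (cmp 4,7)
bne L0: taken
after sub $t7, $t7, 13: $t7=23-13=10
after xor $t7, $t7, 12: $t7=10^12=6
after lw $t7, 0($t3): $t7=M[16]=28
after or $t7, $t7, 18: $t7=28|18=30
after add $t3, $t3, 4: $t3=16+4=20
after add $t2, $t2, 1: $t2=4+1=5
cmp $t2, 7  (cmp 5,7)
bne L0: taken
after sub $t7, $t7, 13: $t7=30-13=17
after xor $t7, $t7, 12: $t7=17^12=29
after lw $t7, 0($t3): $t7=M[20]=2
after or $t7, $t7, 18: $t7=2|18=18
after add $t3, $t3, 4: $t3=20+4=24
after add $t2, $t2, 1: $t2=5+1=6
cmp $t2, 7  (cmp 6,7)
bne L0: taken
after sub $t7, $t7, 13: $t7=18-13=5
after xor $t7, $t7, 12: $t7=5^12=9
after lw $t7, 0($t3): $t7=M[24]=15
after or $t7, $t7, 18: $t7=15|18=31
after add $t3, $t3, 4: $t3=24+4=28
after add $t2, $t2, 1: $t2=6+1=7
cmp $t2, 7  (cmp 7,7)
bne L0: not taken
after and $t7, $t7, 63: $t7=31&63=31
sw $t7, (8) → M[8]=31
halt.
Total executed instructions: 62.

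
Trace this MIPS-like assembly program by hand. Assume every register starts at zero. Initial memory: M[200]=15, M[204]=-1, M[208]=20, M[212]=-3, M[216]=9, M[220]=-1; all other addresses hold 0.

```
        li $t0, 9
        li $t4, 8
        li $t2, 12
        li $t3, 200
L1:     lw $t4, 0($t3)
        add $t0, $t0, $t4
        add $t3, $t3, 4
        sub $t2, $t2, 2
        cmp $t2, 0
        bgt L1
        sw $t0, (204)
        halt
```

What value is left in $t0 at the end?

li $t0, 9 → $t0=9
li $t4, 8 → $t4=8
li $t2, 12 → $t2=12
li $t3, 200 → $t3=200
lw $t4, 0($t3) → $t4=M[200]=15
add $t0, $t0, $t4 → $t0=9+15=24
add $t3, $t3, 4 → $t3=200+4=204
sub $t2, $t2, 2 → $t2=12-2=10
cmp $t2, 0  (cmp 10,0)
bgt L1: taken
lw $t4, 0($t3) → $t4=M[204]=-1
add $t0, $t0, $t4 → $t0=24+(-1)=23
add $t3, $t3, 4 → $t3=204+4=208
sub $t2, $t2, 2 → $t2=10-2=8
cmp $t2, 0  (cmp 8,0)
bgt L1: taken
lw $t4, 0($t3) → $t4=M[208]=20
add $t0, $t0, $t4 → $t0=23+20=43
add $t3, $t3, 4 → $t3=208+4=212
sub $t2, $t2, 2 → $t2=8-2=6
cmp $t2, 0  (cmp 6,0)
bgt L1: taken
lw $t4, 0($t3) → $t4=M[212]=-3
add $t0, $t0, $t4 → $t0=43+(-3)=40
add $t3, $t3, 4 → $t3=212+4=216
sub $t2, $t2, 2 → $t2=6-2=4
cmp $t2, 0  (cmp 4,0)
bgt L1: taken
lw $t4, 0($t3) → $t4=M[216]=9
add $t0, $t0, $t4 → $t0=40+9=49
add $t3, $t3, 4 → $t3=216+4=220
sub $t2, $t2, 2 → $t2=4-2=2
cmp $t2, 0  (cmp 2,0)
bgt L1: taken
lw $t4, 0($t3) → $t4=M[220]=-1
add $t0, $t0, $t4 → $t0=49+(-1)=48
add $t3, $t3, 4 → $t3=220+4=224
sub $t2, $t2, 2 → $t2=2-2=0
cmp $t2, 0  (cmp 0,0)
bgt L1: not taken
sw $t0, (204) → M[204]=48
halt.

48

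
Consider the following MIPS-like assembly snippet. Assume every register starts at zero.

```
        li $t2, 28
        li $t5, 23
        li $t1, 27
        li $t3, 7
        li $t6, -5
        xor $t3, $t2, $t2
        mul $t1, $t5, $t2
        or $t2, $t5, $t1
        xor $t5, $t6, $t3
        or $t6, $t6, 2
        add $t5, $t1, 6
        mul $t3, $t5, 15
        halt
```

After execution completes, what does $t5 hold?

650

after li $t2, 28: $t2=28
after li $t5, 23: $t5=23
after li $t1, 27: $t1=27
after li $t3, 7: $t3=7
after li $t6, -5: $t6=-5
after xor $t3, $t2, $t2: $t3=28^28=0
after mul $t1, $t5, $t2: $t1=23*28=644
after or $t2, $t5, $t1: $t2=23|644=663
after xor $t5, $t6, $t3: $t5=(-5)^0=-5
after or $t6, $t6, 2: $t6=(-5)|2=-5
after add $t5, $t1, 6: $t5=644+6=650
after mul $t3, $t5, 15: $t3=650*15=9750
halt.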